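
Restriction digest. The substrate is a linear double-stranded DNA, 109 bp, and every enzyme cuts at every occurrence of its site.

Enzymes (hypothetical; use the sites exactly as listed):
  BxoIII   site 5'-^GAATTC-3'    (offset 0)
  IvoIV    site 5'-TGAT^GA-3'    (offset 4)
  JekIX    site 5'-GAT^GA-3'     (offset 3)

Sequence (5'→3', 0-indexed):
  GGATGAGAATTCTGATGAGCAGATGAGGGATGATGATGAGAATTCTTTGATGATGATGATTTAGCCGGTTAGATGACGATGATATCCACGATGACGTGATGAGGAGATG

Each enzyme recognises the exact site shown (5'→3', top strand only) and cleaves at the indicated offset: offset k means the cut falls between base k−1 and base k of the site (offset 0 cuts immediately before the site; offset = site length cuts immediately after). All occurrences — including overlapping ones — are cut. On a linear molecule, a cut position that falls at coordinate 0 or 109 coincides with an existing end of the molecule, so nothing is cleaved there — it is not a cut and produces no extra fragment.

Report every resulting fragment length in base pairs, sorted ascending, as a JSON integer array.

Per-enzyme occurrences:
  BxoIII (GAATTC, off=0): starts [6, 39] → cuts [6, 39]
  IvoIV (TGATGA, off=4): starts [12, 30, 33, 47, 50, 53, 96] → cuts [16, 34, 37, 51, 54, 57, 100]
  JekIX (GATGA, off=3): starts [1, 13, 21, 28, 31, 34, 48, 51, 54, 71, 77, 89, 97] → cuts [4, 16, 24, 31, 34, 37, 51, 54, 57, 74, 80, 92, 100]

Pooled cuts: [4, 6, 16, 24, 31, 34, 37, 39, 51, 54, 57, 74, 80, 92, 100]

Fragments:
  [0,4): 4 bp
  [4,6): 2 bp
  [6,16): 10 bp
  [16,24): 8 bp
  [24,31): 7 bp
  [31,34): 3 bp
  [34,37): 3 bp
  [37,39): 2 bp
  [39,51): 12 bp
  [51,54): 3 bp
  [54,57): 3 bp
  [57,74): 17 bp
  [74,80): 6 bp
  [80,92): 12 bp
  [92,100): 8 bp
  [100,109): 9 bp

[2,2,3,3,3,3,4,6,7,8,8,9,10,12,12,17]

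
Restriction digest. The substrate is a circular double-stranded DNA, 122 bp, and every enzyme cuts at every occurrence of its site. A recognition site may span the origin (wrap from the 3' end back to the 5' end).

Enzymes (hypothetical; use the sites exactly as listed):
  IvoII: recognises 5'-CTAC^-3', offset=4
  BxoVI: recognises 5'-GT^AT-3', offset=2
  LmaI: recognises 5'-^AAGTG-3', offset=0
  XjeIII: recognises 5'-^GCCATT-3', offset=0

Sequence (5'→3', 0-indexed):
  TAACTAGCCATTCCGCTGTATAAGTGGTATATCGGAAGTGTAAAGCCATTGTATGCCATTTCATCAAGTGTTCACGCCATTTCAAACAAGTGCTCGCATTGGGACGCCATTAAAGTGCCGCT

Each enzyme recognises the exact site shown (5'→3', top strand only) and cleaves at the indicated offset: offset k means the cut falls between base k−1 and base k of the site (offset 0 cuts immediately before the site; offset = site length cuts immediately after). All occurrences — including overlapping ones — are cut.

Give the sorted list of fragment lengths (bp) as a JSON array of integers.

[2,2,7,7,7,8,9,10,11,12,13,16,18]

Site scan:
  IvoII (CTAC, off=4): no sites
  BxoVI GTAT/2: at [17, 26, 50] ⇒ [19, 28, 52]
  LmaI AAGTG/0: at [21, 35, 65, 87, 112] ⇒ [21, 35, 65, 87, 112]
  XjeIII GCCATT/0: at [6, 44, 54, 75, 105] ⇒ [6, 44, 54, 75, 105]

Pooled cuts: [6, 19, 21, 28, 35, 44, 52, 54, 65, 75, 87, 105, 112]

Fragment lengths:
  6→19: 13 bp
  19→21: 2 bp
  21→28: 7 bp
  28→35: 7 bp
  35→44: 9 bp
  44→52: 8 bp
  52→54: 2 bp
  54→65: 11 bp
  65→75: 10 bp
  75→87: 12 bp
  87→105: 18 bp
  105→112: 7 bp
  112→6 (wrap): 122-112+6 = 16 bp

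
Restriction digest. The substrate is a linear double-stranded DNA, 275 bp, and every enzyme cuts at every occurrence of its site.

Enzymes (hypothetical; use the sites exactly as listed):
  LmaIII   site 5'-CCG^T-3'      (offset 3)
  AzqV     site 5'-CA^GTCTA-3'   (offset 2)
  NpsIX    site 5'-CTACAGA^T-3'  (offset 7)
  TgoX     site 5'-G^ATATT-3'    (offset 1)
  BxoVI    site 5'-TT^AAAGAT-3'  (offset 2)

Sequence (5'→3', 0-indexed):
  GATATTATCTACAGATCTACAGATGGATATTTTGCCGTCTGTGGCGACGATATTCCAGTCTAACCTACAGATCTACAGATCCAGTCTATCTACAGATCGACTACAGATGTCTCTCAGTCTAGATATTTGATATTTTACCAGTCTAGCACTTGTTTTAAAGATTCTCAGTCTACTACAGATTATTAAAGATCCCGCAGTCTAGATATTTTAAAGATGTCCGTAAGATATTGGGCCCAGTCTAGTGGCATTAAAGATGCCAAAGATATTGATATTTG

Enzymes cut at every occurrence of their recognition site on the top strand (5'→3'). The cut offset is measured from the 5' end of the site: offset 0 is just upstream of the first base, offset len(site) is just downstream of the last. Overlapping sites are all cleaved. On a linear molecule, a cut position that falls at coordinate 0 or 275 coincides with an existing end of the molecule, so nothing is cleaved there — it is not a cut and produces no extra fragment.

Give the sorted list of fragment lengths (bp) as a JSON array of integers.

[1,3,4,4,5,6,6,6,7,7,7,8,8,8,9,11,11,11,11,11,12,12,12,12,13,13,13,14,14,16]

Per-enzyme occurrences:
  LmaIII CCGT/3: at [34, 217] ⇒ [37, 220]
  AzqV CAGTCTA/2: at [55, 81, 114, 138, 165, 194, 234] ⇒ [57, 83, 116, 140, 167, 196, 236]
  NpsIX CTACAGAT/7: at [8, 16, 64, 72, 89, 100, 172] ⇒ [15, 23, 71, 79, 96, 107, 179]
  TgoX GATATT/1: at [0, 25, 48, 121, 128, 201, 223, 261, 267] ⇒ [1, 26, 49, 122, 129, 202, 224, 262, 268]
  BxoVI TTAAAGAT/2: at [154, 182, 207, 247] ⇒ [156, 184, 209, 249]

All cut coordinates (distinct, sorted): [1, 15, 23, 26, 37, 49, 57, 71, 79, 83, 96, 107, 116, 122, 129, 140, 156, 167, 179, 184, 196, 202, 209, 220, 224, 236, 249, 262, 268]

Fragment lengths:
  [0,1): 1 bp
  [1,15): 14 bp
  [15,23): 8 bp
  [23,26): 3 bp
  [26,37): 11 bp
  [37,49): 12 bp
  [49,57): 8 bp
  [57,71): 14 bp
  [71,79): 8 bp
  [79,83): 4 bp
  [83,96): 13 bp
  [96,107): 11 bp
  [107,116): 9 bp
  [116,122): 6 bp
  [122,129): 7 bp
  [129,140): 11 bp
  [140,156): 16 bp
  [156,167): 11 bp
  [167,179): 12 bp
  [179,184): 5 bp
  [184,196): 12 bp
  [196,202): 6 bp
  [202,209): 7 bp
  [209,220): 11 bp
  [220,224): 4 bp
  [224,236): 12 bp
  [236,249): 13 bp
  [249,262): 13 bp
  [262,268): 6 bp
  [268,275): 7 bp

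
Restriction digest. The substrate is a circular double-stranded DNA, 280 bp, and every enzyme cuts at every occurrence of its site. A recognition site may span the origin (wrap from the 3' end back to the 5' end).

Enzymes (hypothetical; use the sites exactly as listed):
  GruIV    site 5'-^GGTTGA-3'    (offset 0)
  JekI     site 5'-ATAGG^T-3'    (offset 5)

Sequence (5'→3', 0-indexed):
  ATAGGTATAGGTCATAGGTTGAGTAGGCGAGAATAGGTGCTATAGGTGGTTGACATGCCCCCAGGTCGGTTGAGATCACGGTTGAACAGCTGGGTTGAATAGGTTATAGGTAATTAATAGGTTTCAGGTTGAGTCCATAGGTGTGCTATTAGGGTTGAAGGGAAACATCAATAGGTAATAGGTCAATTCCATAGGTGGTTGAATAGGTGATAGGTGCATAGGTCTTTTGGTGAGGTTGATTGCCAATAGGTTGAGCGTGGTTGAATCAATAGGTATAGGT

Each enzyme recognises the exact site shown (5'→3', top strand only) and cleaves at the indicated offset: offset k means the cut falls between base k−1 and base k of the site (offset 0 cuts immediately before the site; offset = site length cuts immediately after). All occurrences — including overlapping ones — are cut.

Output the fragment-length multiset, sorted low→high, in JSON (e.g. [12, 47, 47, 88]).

[1,1,2,2,5,5,6,6,6,7,7,7,8,8,9,11,11,11,11,11,12,13,13,15,15,15,19,20,23]

Per-enzyme occurrences:
  GruIV (GGTTGA, off=0): starts [16, 47, 67, 79, 92, 126, 152, 196, 233, 248, 258] → cuts [16, 47, 67, 79, 92, 126, 152, 196, 233, 248, 258]
  JekI (ATAGGT, off=5): starts [0, 6, 13, 32, 41, 98, 105, 116, 136, 170, 177, 190, 202, 209, 217, 245, 268, 274] → cuts [5, 11, 18, 37, 46, 103, 110, 121, 141, 175, 182, 195, 207, 214, 222, 250, 273, 279]

Pooled cuts: [5, 11, 16, 18, 37, 46, 47, 67, 79, 92, 103, 110, 121, 126, 141, 152, 175, 182, 195, 196, 207, 214, 222, 233, 248, 250, 258, 273, 279]

Fragments:
  5→11: 6 bp
  11→16: 5 bp
  16→18: 2 bp
  18→37: 19 bp
  37→46: 9 bp
  46→47: 1 bp
  47→67: 20 bp
  67→79: 12 bp
  79→92: 13 bp
  92→103: 11 bp
  103→110: 7 bp
  110→121: 11 bp
  121→126: 5 bp
  126→141: 15 bp
  141→152: 11 bp
  152→175: 23 bp
  175→182: 7 bp
  182→195: 13 bp
  195→196: 1 bp
  196→207: 11 bp
  207→214: 7 bp
  214→222: 8 bp
  222→233: 11 bp
  233→248: 15 bp
  248→250: 2 bp
  250→258: 8 bp
  258→273: 15 bp
  273→279: 6 bp
  279→5 (wrap): 280-279+5 = 6 bp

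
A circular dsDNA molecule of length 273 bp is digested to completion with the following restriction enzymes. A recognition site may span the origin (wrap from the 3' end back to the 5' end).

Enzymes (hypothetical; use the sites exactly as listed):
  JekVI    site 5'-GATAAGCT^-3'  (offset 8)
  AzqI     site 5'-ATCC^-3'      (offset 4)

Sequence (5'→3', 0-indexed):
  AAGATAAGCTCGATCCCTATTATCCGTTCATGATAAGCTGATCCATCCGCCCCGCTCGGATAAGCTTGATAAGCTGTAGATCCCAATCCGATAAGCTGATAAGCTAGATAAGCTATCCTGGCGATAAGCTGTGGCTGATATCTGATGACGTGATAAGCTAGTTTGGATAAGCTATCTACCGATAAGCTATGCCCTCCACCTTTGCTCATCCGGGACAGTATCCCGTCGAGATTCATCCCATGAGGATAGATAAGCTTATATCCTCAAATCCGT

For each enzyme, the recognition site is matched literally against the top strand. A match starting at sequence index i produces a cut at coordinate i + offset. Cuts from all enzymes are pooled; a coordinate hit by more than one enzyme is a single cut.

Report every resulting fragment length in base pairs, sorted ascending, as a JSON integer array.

[4,4,5,6,6,7,8,8,8,8,9,9,9,12,12,12,14,14,15,15,18,18,23,29]

Per-enzyme occurrences:
  JekVI (GATAAGCT, off=8): starts [2, 31, 58, 67, 89, 97, 106, 122, 151, 165, 180, 248] → cuts [10, 39, 66, 75, 97, 105, 114, 130, 159, 173, 188, 256]
  AzqI (ATCC, off=4): starts [12, 21, 40, 44, 79, 85, 114, 207, 219, 234, 259, 267] → cuts [16, 25, 44, 48, 83, 89, 118, 211, 223, 238, 263, 271]

Pooled cuts: [10, 16, 25, 39, 44, 48, 66, 75, 83, 89, 97, 105, 114, 118, 130, 159, 173, 188, 211, 223, 238, 256, 263, 271]

Fragments:
  10→16: 6 bp
  16→25: 9 bp
  25→39: 14 bp
  39→44: 5 bp
  44→48: 4 bp
  48→66: 18 bp
  66→75: 9 bp
  75→83: 8 bp
  83→89: 6 bp
  89→97: 8 bp
  97→105: 8 bp
  105→114: 9 bp
  114→118: 4 bp
  118→130: 12 bp
  130→159: 29 bp
  159→173: 14 bp
  173→188: 15 bp
  188→211: 23 bp
  211→223: 12 bp
  223→238: 15 bp
  238→256: 18 bp
  256→263: 7 bp
  263→271: 8 bp
  271→10 (wrap): 273-271+10 = 12 bp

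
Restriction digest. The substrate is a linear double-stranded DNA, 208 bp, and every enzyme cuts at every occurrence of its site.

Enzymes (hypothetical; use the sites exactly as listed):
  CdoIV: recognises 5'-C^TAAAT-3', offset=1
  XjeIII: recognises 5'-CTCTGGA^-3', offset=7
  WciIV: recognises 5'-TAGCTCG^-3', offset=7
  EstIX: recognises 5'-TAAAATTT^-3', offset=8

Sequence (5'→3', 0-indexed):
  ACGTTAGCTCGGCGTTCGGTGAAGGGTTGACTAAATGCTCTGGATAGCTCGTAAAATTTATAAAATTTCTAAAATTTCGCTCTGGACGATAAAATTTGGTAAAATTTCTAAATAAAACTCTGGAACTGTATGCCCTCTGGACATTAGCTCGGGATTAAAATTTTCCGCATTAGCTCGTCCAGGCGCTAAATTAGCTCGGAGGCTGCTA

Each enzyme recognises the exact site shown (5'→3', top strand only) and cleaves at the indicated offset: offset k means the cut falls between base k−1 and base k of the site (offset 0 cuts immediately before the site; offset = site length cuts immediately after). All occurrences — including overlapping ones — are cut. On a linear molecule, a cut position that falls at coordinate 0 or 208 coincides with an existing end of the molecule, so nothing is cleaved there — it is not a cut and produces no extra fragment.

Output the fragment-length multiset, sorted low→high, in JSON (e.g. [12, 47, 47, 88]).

[1,7,8,9,9,9,9,10,10,10,11,11,12,12,13,14,16,17,20]

Per-enzyme occurrences:
  CdoIV CTAAAT/1: at [30, 107, 185] ⇒ [31, 108, 186]
  XjeIII CTCTGGA/7: at [37, 79, 117, 134] ⇒ [44, 86, 124, 141]
  WciIV TAGCTCG/7: at [4, 44, 144, 170, 191] ⇒ [11, 51, 151, 177, 198]
  EstIX TAAAATTT/8: at [51, 60, 69, 89, 99, 155] ⇒ [59, 68, 77, 97, 107, 163]

All cut coordinates (distinct, sorted): [11, 31, 44, 51, 59, 68, 77, 86, 97, 107, 108, 124, 141, 151, 163, 177, 186, 198]

Fragment lengths:
  [0,11): 11 bp
  [11,31): 20 bp
  [31,44): 13 bp
  [44,51): 7 bp
  [51,59): 8 bp
  [59,68): 9 bp
  [68,77): 9 bp
  [77,86): 9 bp
  [86,97): 11 bp
  [97,107): 10 bp
  [107,108): 1 bp
  [108,124): 16 bp
  [124,141): 17 bp
  [141,151): 10 bp
  [151,163): 12 bp
  [163,177): 14 bp
  [177,186): 9 bp
  [186,198): 12 bp
  [198,208): 10 bp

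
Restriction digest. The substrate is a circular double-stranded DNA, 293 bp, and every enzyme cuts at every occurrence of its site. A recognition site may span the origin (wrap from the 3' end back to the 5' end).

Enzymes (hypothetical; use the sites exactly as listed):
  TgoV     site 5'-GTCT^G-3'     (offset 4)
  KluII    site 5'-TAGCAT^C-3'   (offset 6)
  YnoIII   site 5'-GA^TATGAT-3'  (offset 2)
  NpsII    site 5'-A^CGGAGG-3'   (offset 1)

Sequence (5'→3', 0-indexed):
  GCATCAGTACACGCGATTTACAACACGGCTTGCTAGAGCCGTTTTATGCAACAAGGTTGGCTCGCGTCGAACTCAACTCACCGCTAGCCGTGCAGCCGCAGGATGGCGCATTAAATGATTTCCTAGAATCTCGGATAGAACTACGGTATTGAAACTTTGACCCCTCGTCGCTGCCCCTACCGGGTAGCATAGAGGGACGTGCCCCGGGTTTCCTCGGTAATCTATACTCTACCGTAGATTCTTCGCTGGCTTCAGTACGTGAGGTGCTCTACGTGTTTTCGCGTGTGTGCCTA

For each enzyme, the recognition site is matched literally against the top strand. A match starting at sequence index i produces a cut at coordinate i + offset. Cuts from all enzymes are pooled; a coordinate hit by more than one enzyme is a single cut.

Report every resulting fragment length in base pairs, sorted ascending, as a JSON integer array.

Per-enzyme occurrences:
  TgoV (GTCTG, off=4): no sites
  KluII TAGCATC/6: at [291] ⇒ [4]
  YnoIII (GATATGAT, off=2): no sites
  NpsII (ACGGAGG, off=1): no sites

Pooled cuts: [4]

Fragments:
  4→4 (wrap): 293-4+4 = 293 bp

[293]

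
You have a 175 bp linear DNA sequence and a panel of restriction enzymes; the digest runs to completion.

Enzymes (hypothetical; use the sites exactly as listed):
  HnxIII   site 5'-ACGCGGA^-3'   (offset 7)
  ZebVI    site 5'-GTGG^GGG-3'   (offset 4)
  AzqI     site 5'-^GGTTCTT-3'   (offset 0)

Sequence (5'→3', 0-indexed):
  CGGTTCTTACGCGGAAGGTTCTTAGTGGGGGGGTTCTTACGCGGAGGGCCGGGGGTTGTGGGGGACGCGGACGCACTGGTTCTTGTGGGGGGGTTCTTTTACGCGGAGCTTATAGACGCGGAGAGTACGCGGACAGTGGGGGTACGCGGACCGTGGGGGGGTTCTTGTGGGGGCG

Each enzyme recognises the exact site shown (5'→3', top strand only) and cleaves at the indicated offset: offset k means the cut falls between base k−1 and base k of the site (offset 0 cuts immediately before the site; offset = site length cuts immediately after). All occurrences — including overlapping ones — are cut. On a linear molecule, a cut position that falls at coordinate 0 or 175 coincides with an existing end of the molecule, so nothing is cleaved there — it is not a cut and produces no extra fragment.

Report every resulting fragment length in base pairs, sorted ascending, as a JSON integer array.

Per-enzyme occurrences:
  HnxIII (ACGCGGA, off=7): starts [8, 38, 64, 100, 115, 126, 143] → cuts [15, 45, 71, 107, 122, 133, 150]
  ZebVI (GTGGGGG, off=4): starts [24, 57, 84, 135, 152, 166] → cuts [28, 61, 88, 139, 156, 170]
  AzqI (GGTTCTT, off=0): starts [1, 16, 31, 77, 91, 159] → cuts [1, 16, 31, 77, 91, 159]

Pooled cuts: [1, 15, 16, 28, 31, 45, 61, 71, 77, 88, 91, 107, 122, 133, 139, 150, 156, 159, 170]

Fragments:
  [0,1): 1 bp
  [1,15): 14 bp
  [15,16): 1 bp
  [16,28): 12 bp
  [28,31): 3 bp
  [31,45): 14 bp
  [45,61): 16 bp
  [61,71): 10 bp
  [71,77): 6 bp
  [77,88): 11 bp
  [88,91): 3 bp
  [91,107): 16 bp
  [107,122): 15 bp
  [122,133): 11 bp
  [133,139): 6 bp
  [139,150): 11 bp
  [150,156): 6 bp
  [156,159): 3 bp
  [159,170): 11 bp
  [170,175): 5 bp

[1,1,3,3,3,5,6,6,6,10,11,11,11,11,12,14,14,15,16,16]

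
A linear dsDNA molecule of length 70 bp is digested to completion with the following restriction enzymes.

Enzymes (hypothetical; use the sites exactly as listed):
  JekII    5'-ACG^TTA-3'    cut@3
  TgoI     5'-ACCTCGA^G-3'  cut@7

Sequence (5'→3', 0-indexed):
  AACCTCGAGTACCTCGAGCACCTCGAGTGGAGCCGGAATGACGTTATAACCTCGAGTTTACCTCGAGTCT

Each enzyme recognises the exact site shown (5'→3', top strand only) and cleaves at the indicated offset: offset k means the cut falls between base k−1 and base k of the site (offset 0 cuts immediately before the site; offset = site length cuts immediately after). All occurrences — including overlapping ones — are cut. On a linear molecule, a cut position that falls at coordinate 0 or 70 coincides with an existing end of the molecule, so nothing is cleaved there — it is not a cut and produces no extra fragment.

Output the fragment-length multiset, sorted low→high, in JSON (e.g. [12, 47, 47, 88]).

[4,8,9,9,11,12,17]

Site scan:
  JekII ACGTTA/3: at [40] ⇒ [43]
  TgoI ACCTCGAG/7: at [1, 10, 19, 48, 59] ⇒ [8, 17, 26, 55, 66]

Pooled cuts: [8, 17, 26, 43, 55, 66]

Fragment lengths:
  [0,8): 8 bp
  [8,17): 9 bp
  [17,26): 9 bp
  [26,43): 17 bp
  [43,55): 12 bp
  [55,66): 11 bp
  [66,70): 4 bp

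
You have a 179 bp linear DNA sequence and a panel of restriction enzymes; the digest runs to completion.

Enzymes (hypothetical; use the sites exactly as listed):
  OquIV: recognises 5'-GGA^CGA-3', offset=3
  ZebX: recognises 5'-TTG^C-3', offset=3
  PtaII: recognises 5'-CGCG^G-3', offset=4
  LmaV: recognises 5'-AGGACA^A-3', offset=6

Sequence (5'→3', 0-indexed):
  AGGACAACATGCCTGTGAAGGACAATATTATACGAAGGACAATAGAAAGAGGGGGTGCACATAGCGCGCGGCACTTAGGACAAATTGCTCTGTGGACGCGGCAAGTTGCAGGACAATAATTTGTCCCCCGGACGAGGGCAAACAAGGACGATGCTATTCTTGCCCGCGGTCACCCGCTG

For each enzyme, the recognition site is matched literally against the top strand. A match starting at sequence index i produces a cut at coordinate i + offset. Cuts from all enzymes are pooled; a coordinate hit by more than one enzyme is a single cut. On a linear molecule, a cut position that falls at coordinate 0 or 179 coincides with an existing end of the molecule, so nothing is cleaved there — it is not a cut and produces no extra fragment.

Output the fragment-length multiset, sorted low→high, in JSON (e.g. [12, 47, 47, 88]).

Site scan:
  OquIV GGACGA/3: at [129, 145] ⇒ [132, 148]
  ZebX TTGC/3: at [84, 105, 159] ⇒ [87, 108, 162]
  PtaII CGCGG/4: at [66, 96, 164] ⇒ [70, 100, 168]
  LmaV AGGACAA/6: at [0, 18, 35, 76, 109] ⇒ [6, 24, 41, 82, 115]

All cut coordinates (distinct, sorted): [6, 24, 41, 70, 82, 87, 100, 108, 115, 132, 148, 162, 168]

Fragments:
  [0,6): 6 bp
  [6,24): 18 bp
  [24,41): 17 bp
  [41,70): 29 bp
  [70,82): 12 bp
  [82,87): 5 bp
  [87,100): 13 bp
  [100,108): 8 bp
  [108,115): 7 bp
  [115,132): 17 bp
  [132,148): 16 bp
  [148,162): 14 bp
  [162,168): 6 bp
  [168,179): 11 bp

[5,6,6,7,8,11,12,13,14,16,17,17,18,29]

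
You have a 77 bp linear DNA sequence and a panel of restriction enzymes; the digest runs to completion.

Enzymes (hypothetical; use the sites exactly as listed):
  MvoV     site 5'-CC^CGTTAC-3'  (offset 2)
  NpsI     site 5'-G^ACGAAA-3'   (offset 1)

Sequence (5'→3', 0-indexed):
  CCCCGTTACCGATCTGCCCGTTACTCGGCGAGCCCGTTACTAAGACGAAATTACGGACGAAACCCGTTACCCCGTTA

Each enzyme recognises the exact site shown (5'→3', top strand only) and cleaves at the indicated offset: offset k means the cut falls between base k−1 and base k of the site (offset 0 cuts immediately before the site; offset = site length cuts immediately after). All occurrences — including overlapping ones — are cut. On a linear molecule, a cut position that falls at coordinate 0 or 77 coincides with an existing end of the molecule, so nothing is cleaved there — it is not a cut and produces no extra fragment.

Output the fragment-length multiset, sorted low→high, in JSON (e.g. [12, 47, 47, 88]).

Site scan:
  MvoV CCCGTTAC/2: at [1, 16, 32, 62] ⇒ [3, 18, 34, 64]
  NpsI GACGAAA/1: at [43, 55] ⇒ [44, 56]

All cut coordinates (distinct, sorted): [3, 18, 34, 44, 56, 64]

Fragment lengths:
  [0,3): 3 bp
  [3,18): 15 bp
  [18,34): 16 bp
  [34,44): 10 bp
  [44,56): 12 bp
  [56,64): 8 bp
  [64,77): 13 bp

[3,8,10,12,13,15,16]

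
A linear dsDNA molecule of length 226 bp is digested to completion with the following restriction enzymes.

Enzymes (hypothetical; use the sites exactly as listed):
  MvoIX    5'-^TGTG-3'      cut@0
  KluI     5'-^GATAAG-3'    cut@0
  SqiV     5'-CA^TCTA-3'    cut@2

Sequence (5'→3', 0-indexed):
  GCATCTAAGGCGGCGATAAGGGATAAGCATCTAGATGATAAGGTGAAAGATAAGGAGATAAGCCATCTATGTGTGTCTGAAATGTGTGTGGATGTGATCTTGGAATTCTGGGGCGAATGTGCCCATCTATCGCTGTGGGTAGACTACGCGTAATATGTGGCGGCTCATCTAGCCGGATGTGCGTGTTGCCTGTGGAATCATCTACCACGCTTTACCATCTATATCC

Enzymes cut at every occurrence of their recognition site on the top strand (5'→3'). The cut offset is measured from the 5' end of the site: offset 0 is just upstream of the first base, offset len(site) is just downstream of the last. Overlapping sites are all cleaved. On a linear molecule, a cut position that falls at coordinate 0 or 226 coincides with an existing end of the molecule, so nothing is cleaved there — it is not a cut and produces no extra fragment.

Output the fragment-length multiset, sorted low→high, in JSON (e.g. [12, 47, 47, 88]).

Site scan:
  MvoIX (TGTG, off=0): starts [69, 71, 82, 84, 86, 92, 117, 133, 155, 177, 190] → cuts [69, 71, 82, 84, 86, 92, 117, 133, 155, 177, 190]
  KluI (GATAAG, off=0): starts [14, 21, 36, 48, 56] → cuts [14, 21, 36, 48, 56]
  SqiV (CATCTA, off=2): starts [1, 27, 63, 123, 165, 198, 215] → cuts [3, 29, 65, 125, 167, 200, 217]

All cut coordinates (distinct, sorted): [3, 14, 21, 29, 36, 48, 56, 65, 69, 71, 82, 84, 86, 92, 117, 125, 133, 155, 167, 177, 190, 200, 217]

Fragment lengths:
  [0,3): 3 bp
  [3,14): 11 bp
  [14,21): 7 bp
  [21,29): 8 bp
  [29,36): 7 bp
  [36,48): 12 bp
  [48,56): 8 bp
  [56,65): 9 bp
  [65,69): 4 bp
  [69,71): 2 bp
  [71,82): 11 bp
  [82,84): 2 bp
  [84,86): 2 bp
  [86,92): 6 bp
  [92,117): 25 bp
  [117,125): 8 bp
  [125,133): 8 bp
  [133,155): 22 bp
  [155,167): 12 bp
  [167,177): 10 bp
  [177,190): 13 bp
  [190,200): 10 bp
  [200,217): 17 bp
  [217,226): 9 bp

[2,2,2,3,4,6,7,7,8,8,8,8,9,9,10,10,11,11,12,12,13,17,22,25]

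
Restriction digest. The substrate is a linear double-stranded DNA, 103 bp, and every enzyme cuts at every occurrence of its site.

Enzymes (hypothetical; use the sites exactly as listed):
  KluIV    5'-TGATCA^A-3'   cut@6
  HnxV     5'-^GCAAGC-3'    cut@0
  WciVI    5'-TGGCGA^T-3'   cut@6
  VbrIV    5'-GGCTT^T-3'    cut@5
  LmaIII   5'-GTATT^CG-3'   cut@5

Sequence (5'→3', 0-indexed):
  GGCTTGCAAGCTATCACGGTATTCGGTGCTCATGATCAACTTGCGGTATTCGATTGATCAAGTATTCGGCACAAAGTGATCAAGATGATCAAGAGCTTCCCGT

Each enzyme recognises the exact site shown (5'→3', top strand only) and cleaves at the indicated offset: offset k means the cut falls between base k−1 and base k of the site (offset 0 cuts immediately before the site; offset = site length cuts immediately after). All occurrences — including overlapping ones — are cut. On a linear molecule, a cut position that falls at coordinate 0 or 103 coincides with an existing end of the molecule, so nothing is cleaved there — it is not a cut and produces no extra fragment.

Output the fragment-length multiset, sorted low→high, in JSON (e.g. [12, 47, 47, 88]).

Per-enzyme occurrences:
  KluIV (TGATCAA, off=6): starts [32, 54, 76, 85] → cuts [38, 60, 82, 91]
  HnxV (GCAAGC, off=0): starts [5] → cuts [5]
  WciVI (TGGCGAT, off=6): no sites
  VbrIV (GGCTTT, off=5): no sites
  LmaIII (GTATTCG, off=5): starts [18, 45, 61] → cuts [23, 50, 66]

All cut coordinates (distinct, sorted): [5, 23, 38, 50, 60, 66, 82, 91]

Fragments:
  [0,5): 5 bp
  [5,23): 18 bp
  [23,38): 15 bp
  [38,50): 12 bp
  [50,60): 10 bp
  [60,66): 6 bp
  [66,82): 16 bp
  [82,91): 9 bp
  [91,103): 12 bp

[5,6,9,10,12,12,15,16,18]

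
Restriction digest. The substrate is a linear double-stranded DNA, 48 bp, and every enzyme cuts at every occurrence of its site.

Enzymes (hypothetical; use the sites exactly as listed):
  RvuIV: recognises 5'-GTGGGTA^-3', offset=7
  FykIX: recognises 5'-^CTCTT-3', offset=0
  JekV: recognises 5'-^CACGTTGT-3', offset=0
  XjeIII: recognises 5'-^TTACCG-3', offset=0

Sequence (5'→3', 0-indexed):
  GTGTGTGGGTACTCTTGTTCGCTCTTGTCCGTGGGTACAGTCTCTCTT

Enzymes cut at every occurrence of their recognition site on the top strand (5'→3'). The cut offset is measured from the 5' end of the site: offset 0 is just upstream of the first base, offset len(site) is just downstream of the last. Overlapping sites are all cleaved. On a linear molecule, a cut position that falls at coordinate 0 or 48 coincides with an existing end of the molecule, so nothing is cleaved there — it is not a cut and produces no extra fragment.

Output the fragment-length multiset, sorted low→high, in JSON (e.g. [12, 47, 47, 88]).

Per-enzyme occurrences:
  RvuIV (GTGGGTA, off=7): starts [4, 30] → cuts [11, 37]
  FykIX (CTCTT, off=0): starts [11, 21, 43] → cuts [11, 21, 43]
  JekV (CACGTTGT, off=0): no sites
  XjeIII (TTACCG, off=0): no sites

Pooled cuts: [11, 21, 37, 43]

Fragments:
  [0,11): 11 bp
  [11,21): 10 bp
  [21,37): 16 bp
  [37,43): 6 bp
  [43,48): 5 bp

[5,6,10,11,16]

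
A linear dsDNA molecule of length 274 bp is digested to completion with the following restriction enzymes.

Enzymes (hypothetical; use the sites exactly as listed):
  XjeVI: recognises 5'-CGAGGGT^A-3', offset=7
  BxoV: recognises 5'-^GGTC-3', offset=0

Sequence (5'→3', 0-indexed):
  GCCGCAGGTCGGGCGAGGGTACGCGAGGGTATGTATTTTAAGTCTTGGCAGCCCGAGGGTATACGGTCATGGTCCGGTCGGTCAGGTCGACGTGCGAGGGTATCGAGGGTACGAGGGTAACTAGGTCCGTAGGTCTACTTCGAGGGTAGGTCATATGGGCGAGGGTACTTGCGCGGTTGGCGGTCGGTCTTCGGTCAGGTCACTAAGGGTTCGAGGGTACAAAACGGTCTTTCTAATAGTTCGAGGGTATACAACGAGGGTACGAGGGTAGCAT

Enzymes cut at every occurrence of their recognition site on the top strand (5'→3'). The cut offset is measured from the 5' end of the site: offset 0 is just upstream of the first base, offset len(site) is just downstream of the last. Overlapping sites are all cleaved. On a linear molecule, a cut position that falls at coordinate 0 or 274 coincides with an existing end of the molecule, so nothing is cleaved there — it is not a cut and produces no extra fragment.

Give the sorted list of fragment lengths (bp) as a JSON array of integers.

[1,4,4,4,5,5,5,5,5,6,6,7,7,8,8,8,9,10,13,14,15,16,17,18,21,23,30]

Per-enzyme occurrences:
  XjeVI CGAGGGTA/7: at [13, 23, 53, 94, 103, 111, 140, 159, 211, 241, 254, 262] ⇒ [20, 30, 60, 101, 110, 118, 147, 166, 218, 248, 261, 269]
  BxoV GGTC/0: at [6, 64, 70, 75, 79, 84, 123, 131, 148, 181, 185, 192, 197, 225] ⇒ [6, 64, 70, 75, 79, 84, 123, 131, 148, 181, 185, 192, 197, 225]

Pooled cuts: [6, 20, 30, 60, 64, 70, 75, 79, 84, 101, 110, 118, 123, 131, 147, 148, 166, 181, 185, 192, 197, 218, 225, 248, 261, 269]

Fragment lengths:
  [0,6): 6 bp
  [6,20): 14 bp
  [20,30): 10 bp
  [30,60): 30 bp
  [60,64): 4 bp
  [64,70): 6 bp
  [70,75): 5 bp
  [75,79): 4 bp
  [79,84): 5 bp
  [84,101): 17 bp
  [101,110): 9 bp
  [110,118): 8 bp
  [118,123): 5 bp
  [123,131): 8 bp
  [131,147): 16 bp
  [147,148): 1 bp
  [148,166): 18 bp
  [166,181): 15 bp
  [181,185): 4 bp
  [185,192): 7 bp
  [192,197): 5 bp
  [197,218): 21 bp
  [218,225): 7 bp
  [225,248): 23 bp
  [248,261): 13 bp
  [261,269): 8 bp
  [269,274): 5 bp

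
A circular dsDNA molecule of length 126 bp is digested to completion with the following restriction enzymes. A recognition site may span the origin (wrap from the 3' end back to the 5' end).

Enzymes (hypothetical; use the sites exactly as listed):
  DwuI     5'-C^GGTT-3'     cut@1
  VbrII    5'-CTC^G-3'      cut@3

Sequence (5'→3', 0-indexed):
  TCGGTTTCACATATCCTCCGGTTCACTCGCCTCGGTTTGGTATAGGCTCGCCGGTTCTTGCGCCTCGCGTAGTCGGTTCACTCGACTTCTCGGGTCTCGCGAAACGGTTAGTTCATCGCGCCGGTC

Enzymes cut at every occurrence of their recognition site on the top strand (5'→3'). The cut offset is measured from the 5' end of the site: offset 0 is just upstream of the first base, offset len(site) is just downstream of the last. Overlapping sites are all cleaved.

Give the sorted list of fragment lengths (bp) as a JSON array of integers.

Scan for sites:
  DwuI CGGTT/1: at [1, 18, 32, 51, 73, 104] ⇒ [2, 19, 33, 52, 74, 105]
  VbrII CTCG/3: at [25, 30, 46, 63, 80, 88, 95, 125] ⇒ [2, 28, 33, 49, 66, 83, 91, 98]

All cut coordinates (distinct, sorted): [2, 19, 28, 33, 49, 52, 66, 74, 83, 91, 98, 105]

Fragment lengths:
  2→19: 17 bp
  19→28: 9 bp
  28→33: 5 bp
  33→49: 16 bp
  49→52: 3 bp
  52→66: 14 bp
  66→74: 8 bp
  74→83: 9 bp
  83→91: 8 bp
  91→98: 7 bp
  98→105: 7 bp
  105→2 (wrap): 126-105+2 = 23 bp

[3,5,7,7,8,8,9,9,14,16,17,23]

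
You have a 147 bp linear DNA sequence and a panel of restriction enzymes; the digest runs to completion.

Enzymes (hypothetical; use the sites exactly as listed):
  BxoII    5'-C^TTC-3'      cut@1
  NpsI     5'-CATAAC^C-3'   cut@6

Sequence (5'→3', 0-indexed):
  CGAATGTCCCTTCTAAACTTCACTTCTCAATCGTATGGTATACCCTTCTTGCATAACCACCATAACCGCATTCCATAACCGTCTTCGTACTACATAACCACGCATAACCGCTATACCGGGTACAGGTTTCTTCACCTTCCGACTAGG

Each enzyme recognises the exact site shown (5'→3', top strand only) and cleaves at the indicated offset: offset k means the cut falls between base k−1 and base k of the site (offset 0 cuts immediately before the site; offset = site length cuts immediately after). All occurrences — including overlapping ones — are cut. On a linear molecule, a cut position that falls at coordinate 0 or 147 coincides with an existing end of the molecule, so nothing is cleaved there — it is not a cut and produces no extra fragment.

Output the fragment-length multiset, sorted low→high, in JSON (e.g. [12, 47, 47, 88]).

[4,5,6,8,9,10,10,11,12,13,15,22,22]

Scan for sites:
  BxoII CTTC/1: at [9, 17, 22, 44, 82, 129, 135] ⇒ [10, 18, 23, 45, 83, 130, 136]
  NpsI CATAACC/6: at [51, 60, 73, 92, 102] ⇒ [57, 66, 79, 98, 108]

Pooled cuts: [10, 18, 23, 45, 57, 66, 79, 83, 98, 108, 130, 136]

Fragments:
  [0,10): 10 bp
  [10,18): 8 bp
  [18,23): 5 bp
  [23,45): 22 bp
  [45,57): 12 bp
  [57,66): 9 bp
  [66,79): 13 bp
  [79,83): 4 bp
  [83,98): 15 bp
  [98,108): 10 bp
  [108,130): 22 bp
  [130,136): 6 bp
  [136,147): 11 bp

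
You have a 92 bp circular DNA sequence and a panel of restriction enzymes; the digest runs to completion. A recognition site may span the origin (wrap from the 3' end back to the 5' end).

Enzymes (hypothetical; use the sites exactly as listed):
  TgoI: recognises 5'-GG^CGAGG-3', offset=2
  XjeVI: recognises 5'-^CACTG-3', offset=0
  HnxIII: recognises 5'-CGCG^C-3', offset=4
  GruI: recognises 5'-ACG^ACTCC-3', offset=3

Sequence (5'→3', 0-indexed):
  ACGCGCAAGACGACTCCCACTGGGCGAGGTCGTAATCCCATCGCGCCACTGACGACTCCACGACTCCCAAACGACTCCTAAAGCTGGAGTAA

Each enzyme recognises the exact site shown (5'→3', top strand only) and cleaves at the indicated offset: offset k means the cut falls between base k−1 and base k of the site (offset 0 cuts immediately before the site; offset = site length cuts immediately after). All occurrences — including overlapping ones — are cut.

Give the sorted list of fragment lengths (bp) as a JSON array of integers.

Per-enzyme occurrences:
  TgoI GGCGAGG/2: at [22] ⇒ [24]
  XjeVI CACTG/0: at [17, 46] ⇒ [17, 46]
  HnxIII CGCGC/4: at [1, 41] ⇒ [5, 45]
  GruI ACGACTCC/3: at [9, 51, 59, 70] ⇒ [12, 54, 62, 73]

All cut coordinates (distinct, sorted): [5, 12, 17, 24, 45, 46, 54, 62, 73]

Fragments:
  5→12: 7 bp
  12→17: 5 bp
  17→24: 7 bp
  24→45: 21 bp
  45→46: 1 bp
  46→54: 8 bp
  54→62: 8 bp
  62→73: 11 bp
  73→5 (wrap): 92-73+5 = 24 bp

[1,5,7,7,8,8,11,21,24]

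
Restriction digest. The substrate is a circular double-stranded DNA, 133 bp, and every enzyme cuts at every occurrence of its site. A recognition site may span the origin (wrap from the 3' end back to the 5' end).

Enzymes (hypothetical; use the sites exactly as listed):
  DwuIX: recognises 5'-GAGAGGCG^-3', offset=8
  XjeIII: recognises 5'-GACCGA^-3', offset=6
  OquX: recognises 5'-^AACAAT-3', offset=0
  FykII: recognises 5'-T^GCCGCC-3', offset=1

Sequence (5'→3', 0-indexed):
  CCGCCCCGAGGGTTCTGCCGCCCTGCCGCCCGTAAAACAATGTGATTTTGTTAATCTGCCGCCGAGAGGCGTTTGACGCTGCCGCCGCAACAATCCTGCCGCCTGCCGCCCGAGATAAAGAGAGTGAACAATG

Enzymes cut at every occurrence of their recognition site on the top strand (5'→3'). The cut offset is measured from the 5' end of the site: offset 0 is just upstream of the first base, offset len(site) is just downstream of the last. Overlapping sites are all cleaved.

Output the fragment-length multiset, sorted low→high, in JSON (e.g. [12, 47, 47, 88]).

[6,7,8,8,9,9,11,14,17,22,22]

Site scan:
  DwuIX (GAGAGGCG, off=8): starts [63] → cuts [71]
  XjeIII (GACCGA, off=6): no sites
  OquX (AACAAT, off=0): starts [35, 88, 126] → cuts [35, 88, 126]
  FykII (TGCCGCC, off=1): starts [15, 23, 56, 79, 96, 103, 131] → cuts [16, 24, 57, 80, 97, 104, 132]

Pooled cuts: [16, 24, 35, 57, 71, 80, 88, 97, 104, 126, 132]

Fragment lengths:
  16→24: 8 bp
  24→35: 11 bp
  35→57: 22 bp
  57→71: 14 bp
  71→80: 9 bp
  80→88: 8 bp
  88→97: 9 bp
  97→104: 7 bp
  104→126: 22 bp
  126→132: 6 bp
  132→16 (wrap): 133-132+16 = 17 bp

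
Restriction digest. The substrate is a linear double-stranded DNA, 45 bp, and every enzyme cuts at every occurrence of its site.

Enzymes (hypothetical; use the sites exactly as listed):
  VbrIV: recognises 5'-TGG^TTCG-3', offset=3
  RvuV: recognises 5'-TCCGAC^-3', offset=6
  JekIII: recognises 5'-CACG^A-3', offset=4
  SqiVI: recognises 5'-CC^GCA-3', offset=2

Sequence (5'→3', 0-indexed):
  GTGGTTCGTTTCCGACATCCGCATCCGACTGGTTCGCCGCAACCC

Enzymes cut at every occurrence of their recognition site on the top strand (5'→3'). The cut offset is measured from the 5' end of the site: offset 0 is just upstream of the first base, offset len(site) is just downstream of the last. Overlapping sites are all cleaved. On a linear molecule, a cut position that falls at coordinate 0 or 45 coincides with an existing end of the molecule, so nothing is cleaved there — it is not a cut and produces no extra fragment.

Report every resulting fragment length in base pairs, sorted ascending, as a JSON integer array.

[3,4,4,6,7,9,12]

Per-enzyme occurrences:
  VbrIV (TGGTTCG, off=3): starts [1, 29] → cuts [4, 32]
  RvuV (TCCGAC, off=6): starts [10, 23] → cuts [16, 29]
  JekIII (CACGA, off=4): no sites
  SqiVI (CCGCA, off=2): starts [18, 36] → cuts [20, 38]

Pooled cuts: [4, 16, 20, 29, 32, 38]

Fragments:
  [0,4): 4 bp
  [4,16): 12 bp
  [16,20): 4 bp
  [20,29): 9 bp
  [29,32): 3 bp
  [32,38): 6 bp
  [38,45): 7 bp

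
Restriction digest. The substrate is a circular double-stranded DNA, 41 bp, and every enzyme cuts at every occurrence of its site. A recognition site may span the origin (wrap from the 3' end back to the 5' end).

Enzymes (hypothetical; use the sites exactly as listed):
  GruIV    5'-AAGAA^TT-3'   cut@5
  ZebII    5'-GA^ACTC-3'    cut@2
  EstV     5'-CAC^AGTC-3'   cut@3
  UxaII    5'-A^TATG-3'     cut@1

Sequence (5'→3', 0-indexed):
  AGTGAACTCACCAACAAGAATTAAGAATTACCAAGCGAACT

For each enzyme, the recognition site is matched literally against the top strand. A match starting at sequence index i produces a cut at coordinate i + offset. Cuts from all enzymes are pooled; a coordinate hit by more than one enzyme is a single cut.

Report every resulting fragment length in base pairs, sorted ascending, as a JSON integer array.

[7,15,19]

Per-enzyme occurrences:
  GruIV AAGAATT/5: at [15, 22] ⇒ [20, 27]
  ZebII GAACTC/2: at [3] ⇒ [5]
  EstV (CACAGTC, off=3): no sites
  UxaII (ATATG, off=1): no sites

Pooled cuts: [5, 20, 27]

Fragments:
  5→20: 15 bp
  20→27: 7 bp
  27→5 (wrap): 41-27+5 = 19 bp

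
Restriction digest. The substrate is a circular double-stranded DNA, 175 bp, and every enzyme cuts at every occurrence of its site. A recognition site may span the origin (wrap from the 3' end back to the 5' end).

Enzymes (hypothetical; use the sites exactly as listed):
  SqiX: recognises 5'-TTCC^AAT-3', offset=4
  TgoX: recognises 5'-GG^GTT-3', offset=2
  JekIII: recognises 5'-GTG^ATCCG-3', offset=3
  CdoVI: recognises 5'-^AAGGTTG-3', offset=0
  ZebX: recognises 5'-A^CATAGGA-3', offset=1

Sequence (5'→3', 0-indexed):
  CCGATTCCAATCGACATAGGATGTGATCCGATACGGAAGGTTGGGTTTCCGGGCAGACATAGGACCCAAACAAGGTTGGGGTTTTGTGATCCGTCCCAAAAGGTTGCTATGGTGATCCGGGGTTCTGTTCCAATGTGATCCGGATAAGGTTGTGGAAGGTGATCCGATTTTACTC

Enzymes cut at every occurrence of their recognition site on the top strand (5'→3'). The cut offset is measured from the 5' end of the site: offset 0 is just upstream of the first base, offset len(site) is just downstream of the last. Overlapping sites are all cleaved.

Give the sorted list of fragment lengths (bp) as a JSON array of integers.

Per-enzyme occurrences:
  SqiX TTCCAAT/4: at [4, 127] ⇒ [8, 131]
  TgoX GGGTT/2: at [42, 78, 119] ⇒ [44, 80, 121]
  JekIII GTGATCCG/3: at [22, 85, 111, 134, 158] ⇒ [25, 88, 114, 137, 161]
  CdoVI AAGGTTG/0: at [36, 71, 99, 145] ⇒ [36, 71, 99, 145]
  ZebX ACATAGGA/1: at [13, 56] ⇒ [14, 57]

Pooled cuts: [8, 14, 25, 36, 44, 57, 71, 80, 88, 99, 114, 121, 131, 137, 145, 161]

Fragments:
  8→14: 6 bp
  14→25: 11 bp
  25→36: 11 bp
  36→44: 8 bp
  44→57: 13 bp
  57→71: 14 bp
  71→80: 9 bp
  80→88: 8 bp
  88→99: 11 bp
  99→114: 15 bp
  114→121: 7 bp
  121→131: 10 bp
  131→137: 6 bp
  137→145: 8 bp
  145→161: 16 bp
  161→8 (wrap): 175-161+8 = 22 bp

[6,6,7,8,8,8,9,10,11,11,11,13,14,15,16,22]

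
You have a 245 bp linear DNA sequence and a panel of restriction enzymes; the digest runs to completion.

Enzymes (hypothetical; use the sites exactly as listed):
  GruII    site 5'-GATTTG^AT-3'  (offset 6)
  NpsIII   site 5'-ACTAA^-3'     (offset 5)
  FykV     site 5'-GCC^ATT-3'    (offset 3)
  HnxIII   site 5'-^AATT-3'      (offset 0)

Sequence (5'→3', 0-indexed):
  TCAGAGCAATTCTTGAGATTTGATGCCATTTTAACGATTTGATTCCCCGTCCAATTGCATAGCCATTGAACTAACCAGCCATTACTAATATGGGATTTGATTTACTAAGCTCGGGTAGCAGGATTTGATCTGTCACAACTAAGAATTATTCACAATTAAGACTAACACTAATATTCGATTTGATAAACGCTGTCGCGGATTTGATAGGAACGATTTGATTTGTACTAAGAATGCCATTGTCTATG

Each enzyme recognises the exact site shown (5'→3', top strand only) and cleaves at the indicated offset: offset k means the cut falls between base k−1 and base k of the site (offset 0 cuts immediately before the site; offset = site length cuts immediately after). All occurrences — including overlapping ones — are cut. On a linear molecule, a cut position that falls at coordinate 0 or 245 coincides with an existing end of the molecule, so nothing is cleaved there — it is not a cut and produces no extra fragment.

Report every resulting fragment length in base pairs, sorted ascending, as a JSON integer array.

Per-enzyme occurrences:
  GruII (GATTTGAT, off=6): starts [16, 35, 93, 121, 176, 197, 211] → cuts [22, 41, 99, 127, 182, 203, 217]
  NpsIII (ACTAA, off=5): starts [69, 83, 103, 137, 160, 166, 223] → cuts [74, 88, 108, 142, 165, 171, 228]
  FykV (GCCATT, off=3): starts [24, 61, 77, 232] → cuts [27, 64, 80, 235]
  HnxIII (AATT, off=0): starts [7, 52, 143, 153] → cuts [7, 52, 143, 153]

All cut coordinates (distinct, sorted): [7, 22, 27, 41, 52, 64, 74, 80, 88, 99, 108, 127, 142, 143, 153, 165, 171, 182, 203, 217, 228, 235]

Fragments:
  [0,7): 7 bp
  [7,22): 15 bp
  [22,27): 5 bp
  [27,41): 14 bp
  [41,52): 11 bp
  [52,64): 12 bp
  [64,74): 10 bp
  [74,80): 6 bp
  [80,88): 8 bp
  [88,99): 11 bp
  [99,108): 9 bp
  [108,127): 19 bp
  [127,142): 15 bp
  [142,143): 1 bp
  [143,153): 10 bp
  [153,165): 12 bp
  [165,171): 6 bp
  [171,182): 11 bp
  [182,203): 21 bp
  [203,217): 14 bp
  [217,228): 11 bp
  [228,235): 7 bp
  [235,245): 10 bp

[1,5,6,6,7,7,8,9,10,10,10,11,11,11,11,12,12,14,14,15,15,19,21]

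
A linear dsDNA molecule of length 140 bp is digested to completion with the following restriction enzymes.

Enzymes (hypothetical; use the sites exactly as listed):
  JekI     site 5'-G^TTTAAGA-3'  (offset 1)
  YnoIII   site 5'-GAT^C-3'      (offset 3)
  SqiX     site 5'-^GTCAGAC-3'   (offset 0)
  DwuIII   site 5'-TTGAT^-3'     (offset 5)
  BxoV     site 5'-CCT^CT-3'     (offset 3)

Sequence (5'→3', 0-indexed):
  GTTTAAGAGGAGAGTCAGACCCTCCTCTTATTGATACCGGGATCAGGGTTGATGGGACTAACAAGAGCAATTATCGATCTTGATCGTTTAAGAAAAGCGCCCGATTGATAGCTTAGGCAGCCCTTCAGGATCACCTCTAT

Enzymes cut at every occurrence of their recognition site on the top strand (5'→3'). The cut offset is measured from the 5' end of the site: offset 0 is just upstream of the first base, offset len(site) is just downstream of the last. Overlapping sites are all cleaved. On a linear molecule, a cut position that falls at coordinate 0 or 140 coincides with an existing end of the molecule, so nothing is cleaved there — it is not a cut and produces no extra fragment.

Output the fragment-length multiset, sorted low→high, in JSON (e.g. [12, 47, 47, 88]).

[1,2,4,5,6,8,9,10,12,13,22,23,25]

Scan for sites:
  JekI GTTTAAGA/1: at [0, 85] ⇒ [1, 86]
  YnoIII GATC/3: at [40, 75, 81, 128] ⇒ [43, 78, 84, 131]
  SqiX GTCAGAC/0: at [13] ⇒ [13]
  DwuIII TTGAT/5: at [30, 48, 79, 104] ⇒ [35, 53, 84, 109]
  BxoV CCTCT/3: at [23, 133] ⇒ [26, 136]

Pooled cuts: [1, 13, 26, 35, 43, 53, 78, 84, 86, 109, 131, 136]

Fragment lengths:
  [0,1): 1 bp
  [1,13): 12 bp
  [13,26): 13 bp
  [26,35): 9 bp
  [35,43): 8 bp
  [43,53): 10 bp
  [53,78): 25 bp
  [78,84): 6 bp
  [84,86): 2 bp
  [86,109): 23 bp
  [109,131): 22 bp
  [131,136): 5 bp
  [136,140): 4 bp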